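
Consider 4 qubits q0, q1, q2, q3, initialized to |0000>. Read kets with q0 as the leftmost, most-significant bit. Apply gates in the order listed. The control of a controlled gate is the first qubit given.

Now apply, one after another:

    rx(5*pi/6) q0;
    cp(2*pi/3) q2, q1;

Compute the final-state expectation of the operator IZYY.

The expectation value of IZYY is 0.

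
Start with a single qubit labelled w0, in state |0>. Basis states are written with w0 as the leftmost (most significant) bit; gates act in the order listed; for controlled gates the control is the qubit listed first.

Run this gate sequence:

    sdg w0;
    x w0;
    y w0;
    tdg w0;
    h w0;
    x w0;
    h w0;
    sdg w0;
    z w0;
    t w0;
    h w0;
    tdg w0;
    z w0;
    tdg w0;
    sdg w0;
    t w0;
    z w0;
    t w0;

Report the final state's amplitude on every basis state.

The final amplitudes are -sqrt(2)*I/2 on |0>, -sqrt(2)/2 on |1>.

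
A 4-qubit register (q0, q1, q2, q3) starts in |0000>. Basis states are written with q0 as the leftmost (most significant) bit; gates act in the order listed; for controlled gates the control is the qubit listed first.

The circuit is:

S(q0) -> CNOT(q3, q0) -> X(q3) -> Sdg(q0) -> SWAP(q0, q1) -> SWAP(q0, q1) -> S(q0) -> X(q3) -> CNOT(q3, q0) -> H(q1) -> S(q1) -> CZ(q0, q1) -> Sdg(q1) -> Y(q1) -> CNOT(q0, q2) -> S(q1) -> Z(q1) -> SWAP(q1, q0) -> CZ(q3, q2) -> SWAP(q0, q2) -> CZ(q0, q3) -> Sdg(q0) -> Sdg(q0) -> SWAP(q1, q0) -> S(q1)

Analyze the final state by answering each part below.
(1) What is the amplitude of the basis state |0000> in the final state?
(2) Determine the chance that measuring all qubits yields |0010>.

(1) |0000> carries amplitude -sqrt(2)*I/2 in the final state. Key observation: steps 2-9 multiply out to the identity, so the circuit reduces to the remaining gates.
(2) The probability of measuring |0010> is 1/2.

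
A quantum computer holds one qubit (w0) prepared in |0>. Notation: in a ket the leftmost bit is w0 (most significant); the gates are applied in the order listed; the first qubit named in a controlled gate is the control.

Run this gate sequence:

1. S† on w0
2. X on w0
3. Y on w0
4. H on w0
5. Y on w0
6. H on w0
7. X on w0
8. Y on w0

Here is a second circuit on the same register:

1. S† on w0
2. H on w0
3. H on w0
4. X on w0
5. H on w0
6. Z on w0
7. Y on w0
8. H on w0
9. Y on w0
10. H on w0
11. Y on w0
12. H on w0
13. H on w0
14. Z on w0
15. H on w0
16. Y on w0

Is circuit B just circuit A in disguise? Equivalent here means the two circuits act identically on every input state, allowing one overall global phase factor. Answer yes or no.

No, they are not equivalent — no single phase factor reconciles the two unitaries.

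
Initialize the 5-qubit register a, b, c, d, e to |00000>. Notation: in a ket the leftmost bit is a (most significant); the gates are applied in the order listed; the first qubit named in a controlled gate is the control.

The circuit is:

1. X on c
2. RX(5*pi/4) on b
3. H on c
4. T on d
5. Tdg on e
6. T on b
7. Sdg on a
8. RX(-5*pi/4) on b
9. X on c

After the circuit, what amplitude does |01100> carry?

|01100> carries amplitude -I/4 + exp(3*I*pi/4)/4 in the final state.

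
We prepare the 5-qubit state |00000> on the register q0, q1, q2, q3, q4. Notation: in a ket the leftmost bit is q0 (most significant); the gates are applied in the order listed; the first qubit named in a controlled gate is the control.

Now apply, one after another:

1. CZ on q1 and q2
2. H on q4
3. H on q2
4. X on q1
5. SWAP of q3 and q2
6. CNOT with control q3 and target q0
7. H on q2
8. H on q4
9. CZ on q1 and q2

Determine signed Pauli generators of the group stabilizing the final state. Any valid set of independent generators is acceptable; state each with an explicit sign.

The stabilizer group can be generated by +XIIXI, -IIXII, +ZIIZI, -IZIII, +IIIIZ, among other valid generating sets.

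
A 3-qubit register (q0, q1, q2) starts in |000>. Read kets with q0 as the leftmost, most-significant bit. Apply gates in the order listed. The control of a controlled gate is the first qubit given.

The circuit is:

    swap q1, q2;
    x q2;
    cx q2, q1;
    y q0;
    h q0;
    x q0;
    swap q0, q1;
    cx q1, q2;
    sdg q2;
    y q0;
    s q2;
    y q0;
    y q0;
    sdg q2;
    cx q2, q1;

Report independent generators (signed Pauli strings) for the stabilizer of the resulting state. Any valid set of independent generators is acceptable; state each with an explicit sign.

The final state is stabilized by the group generated by +IIY, +ZII, -IZI; other independent generating sets are equally valid. Key observation: steps 11-14 multiply out to the identity, so the circuit reduces to the remaining gates.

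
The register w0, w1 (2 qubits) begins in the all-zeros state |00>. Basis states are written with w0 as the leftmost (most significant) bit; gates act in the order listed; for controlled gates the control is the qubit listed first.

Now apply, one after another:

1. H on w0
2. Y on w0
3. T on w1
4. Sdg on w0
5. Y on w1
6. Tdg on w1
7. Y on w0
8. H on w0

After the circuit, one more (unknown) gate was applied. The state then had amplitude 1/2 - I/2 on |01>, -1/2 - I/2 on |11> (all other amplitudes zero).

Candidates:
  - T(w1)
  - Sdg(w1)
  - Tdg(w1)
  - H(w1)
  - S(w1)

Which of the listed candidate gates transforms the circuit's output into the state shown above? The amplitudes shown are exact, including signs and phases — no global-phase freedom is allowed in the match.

It was Tdg(w1) that produced the state shown.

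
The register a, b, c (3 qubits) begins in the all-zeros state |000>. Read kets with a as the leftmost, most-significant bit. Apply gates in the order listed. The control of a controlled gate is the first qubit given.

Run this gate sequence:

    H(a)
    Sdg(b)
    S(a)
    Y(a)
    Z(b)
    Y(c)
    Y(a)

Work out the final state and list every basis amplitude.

The resulting statevector has amplitude sqrt(2)*I/2 on |001>, -sqrt(2)/2 on |101>, and 0 on every other basis state.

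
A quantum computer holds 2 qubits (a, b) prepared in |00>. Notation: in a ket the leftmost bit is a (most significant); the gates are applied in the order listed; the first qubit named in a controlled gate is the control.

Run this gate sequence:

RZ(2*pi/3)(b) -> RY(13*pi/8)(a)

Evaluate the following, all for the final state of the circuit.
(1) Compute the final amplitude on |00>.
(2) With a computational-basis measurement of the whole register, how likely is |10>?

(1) The final state's coefficient on |00> equals exp(2*I*pi/3)*cos(3*pi/16).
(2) A full measurement returns |10> with probability sin(3*pi/16)**2.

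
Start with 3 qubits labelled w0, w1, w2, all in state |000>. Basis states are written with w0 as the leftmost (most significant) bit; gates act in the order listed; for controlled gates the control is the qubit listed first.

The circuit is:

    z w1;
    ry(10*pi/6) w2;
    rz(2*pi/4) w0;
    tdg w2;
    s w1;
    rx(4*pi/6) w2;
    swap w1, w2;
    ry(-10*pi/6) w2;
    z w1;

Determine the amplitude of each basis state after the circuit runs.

After the circuit, the state carries amplitude 3/8 - 3*exp(3*I*pi/4)/8 on |000>, sqrt(3)*(1 - exp(3*I*pi/4))/8 on |001>, sqrt(3)*(-I + 3*exp(I*pi/4))/8 on |010>, -I/8 + 3*exp(I*pi/4)/8 on |011>, 0 on |100>, 0 on |101>, 0 on |110>, 0 on |111>.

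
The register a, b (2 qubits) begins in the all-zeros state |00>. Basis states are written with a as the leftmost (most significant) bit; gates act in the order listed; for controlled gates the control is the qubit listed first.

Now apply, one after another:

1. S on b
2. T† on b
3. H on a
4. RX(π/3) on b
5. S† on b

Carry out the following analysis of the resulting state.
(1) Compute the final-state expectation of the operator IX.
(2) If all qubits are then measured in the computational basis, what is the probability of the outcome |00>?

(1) In the final state, IX has expectation -sqrt(3)/2.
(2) A full measurement returns |00> with probability 3/8.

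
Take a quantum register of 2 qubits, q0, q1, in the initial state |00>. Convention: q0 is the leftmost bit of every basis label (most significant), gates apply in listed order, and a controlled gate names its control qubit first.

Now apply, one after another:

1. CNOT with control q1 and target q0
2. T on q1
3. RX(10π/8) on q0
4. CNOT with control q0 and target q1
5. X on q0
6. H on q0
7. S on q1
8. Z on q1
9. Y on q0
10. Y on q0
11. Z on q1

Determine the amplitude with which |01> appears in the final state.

The final state's coefficient on |01> equals sqrt(2*sqrt(2) + 4)/4. Key observation: the block from step 8 through step 11 cancels to the identity and can be dropped.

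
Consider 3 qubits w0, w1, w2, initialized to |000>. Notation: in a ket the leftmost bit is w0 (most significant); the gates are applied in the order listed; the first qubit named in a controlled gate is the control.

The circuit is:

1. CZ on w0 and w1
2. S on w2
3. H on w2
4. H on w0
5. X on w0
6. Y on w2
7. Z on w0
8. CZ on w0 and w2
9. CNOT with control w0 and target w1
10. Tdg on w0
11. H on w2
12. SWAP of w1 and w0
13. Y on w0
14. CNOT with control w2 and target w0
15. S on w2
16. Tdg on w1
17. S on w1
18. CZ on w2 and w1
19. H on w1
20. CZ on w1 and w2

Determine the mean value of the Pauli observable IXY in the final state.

In the final state, IXY has expectation -1.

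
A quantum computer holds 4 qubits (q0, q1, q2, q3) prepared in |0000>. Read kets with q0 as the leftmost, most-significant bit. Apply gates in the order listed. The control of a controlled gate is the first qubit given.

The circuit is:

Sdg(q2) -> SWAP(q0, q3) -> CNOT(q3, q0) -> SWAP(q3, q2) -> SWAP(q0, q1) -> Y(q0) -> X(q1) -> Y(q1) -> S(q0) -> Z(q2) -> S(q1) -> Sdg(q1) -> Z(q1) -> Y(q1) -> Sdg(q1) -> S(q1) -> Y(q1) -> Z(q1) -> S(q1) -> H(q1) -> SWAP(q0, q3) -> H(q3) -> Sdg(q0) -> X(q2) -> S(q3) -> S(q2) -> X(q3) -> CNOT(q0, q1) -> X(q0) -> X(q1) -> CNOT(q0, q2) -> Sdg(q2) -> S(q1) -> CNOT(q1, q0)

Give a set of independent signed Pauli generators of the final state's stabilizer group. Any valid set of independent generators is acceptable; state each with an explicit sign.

The final state is stabilized by the group generated by +XYII, +IIIY, -ZZII, +IIZI; other independent generating sets are equally valid.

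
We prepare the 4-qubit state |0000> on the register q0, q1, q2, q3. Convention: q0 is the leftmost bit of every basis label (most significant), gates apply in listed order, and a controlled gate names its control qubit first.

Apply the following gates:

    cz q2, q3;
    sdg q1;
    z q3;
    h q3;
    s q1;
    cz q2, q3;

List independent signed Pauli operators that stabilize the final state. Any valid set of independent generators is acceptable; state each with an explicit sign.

The final state is stabilized by the group generated by +IIIX, +ZIII, +IZII, +IIZI; other independent generating sets are equally valid.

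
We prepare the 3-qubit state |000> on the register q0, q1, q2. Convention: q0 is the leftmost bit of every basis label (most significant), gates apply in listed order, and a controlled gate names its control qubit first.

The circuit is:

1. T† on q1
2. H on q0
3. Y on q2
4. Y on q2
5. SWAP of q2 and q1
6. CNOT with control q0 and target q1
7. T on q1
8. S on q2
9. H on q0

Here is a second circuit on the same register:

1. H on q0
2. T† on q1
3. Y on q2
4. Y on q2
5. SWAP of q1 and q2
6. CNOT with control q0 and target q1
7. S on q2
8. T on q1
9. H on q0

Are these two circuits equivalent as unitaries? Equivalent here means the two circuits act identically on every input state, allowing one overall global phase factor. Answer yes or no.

Yes: on every input state the two circuits agree up to one overall phase factor.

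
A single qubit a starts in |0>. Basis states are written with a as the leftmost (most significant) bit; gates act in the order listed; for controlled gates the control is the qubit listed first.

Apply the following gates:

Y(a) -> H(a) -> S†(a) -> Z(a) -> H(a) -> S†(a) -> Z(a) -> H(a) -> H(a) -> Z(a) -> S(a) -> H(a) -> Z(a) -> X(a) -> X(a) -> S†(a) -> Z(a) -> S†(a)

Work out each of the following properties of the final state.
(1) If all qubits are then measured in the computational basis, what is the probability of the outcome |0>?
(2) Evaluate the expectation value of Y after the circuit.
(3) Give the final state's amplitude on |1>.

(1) Outcome |0> occurs with probability 1/2. Key observation: steps 5-12 multiply out to the identity, so the circuit reduces to the remaining gates.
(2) The expectation value of Y is 1.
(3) |1> carries amplitude -sqrt(2)/2 in the final state.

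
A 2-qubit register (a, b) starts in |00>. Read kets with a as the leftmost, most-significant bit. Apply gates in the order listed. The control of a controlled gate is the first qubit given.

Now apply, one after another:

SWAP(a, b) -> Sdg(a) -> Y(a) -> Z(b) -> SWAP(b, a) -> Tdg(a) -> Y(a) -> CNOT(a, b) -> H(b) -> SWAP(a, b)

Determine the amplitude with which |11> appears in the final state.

The amplitude on |11> is -sqrt(2)/2.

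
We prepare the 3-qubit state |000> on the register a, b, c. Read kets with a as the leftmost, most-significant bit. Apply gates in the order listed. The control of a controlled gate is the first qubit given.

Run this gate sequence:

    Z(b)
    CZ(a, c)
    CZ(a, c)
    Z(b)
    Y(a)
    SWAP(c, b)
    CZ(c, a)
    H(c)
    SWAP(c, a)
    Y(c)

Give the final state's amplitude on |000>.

|000> carries amplitude sqrt(2)/2 in the final state.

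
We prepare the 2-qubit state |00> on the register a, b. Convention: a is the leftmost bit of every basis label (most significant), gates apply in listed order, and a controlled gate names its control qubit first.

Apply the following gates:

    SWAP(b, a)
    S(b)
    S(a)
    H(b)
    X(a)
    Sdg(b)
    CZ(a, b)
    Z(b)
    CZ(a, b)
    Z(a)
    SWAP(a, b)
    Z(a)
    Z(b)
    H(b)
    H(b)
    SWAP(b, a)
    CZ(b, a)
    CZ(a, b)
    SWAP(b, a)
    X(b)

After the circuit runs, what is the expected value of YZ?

In the final state, YZ has expectation -1.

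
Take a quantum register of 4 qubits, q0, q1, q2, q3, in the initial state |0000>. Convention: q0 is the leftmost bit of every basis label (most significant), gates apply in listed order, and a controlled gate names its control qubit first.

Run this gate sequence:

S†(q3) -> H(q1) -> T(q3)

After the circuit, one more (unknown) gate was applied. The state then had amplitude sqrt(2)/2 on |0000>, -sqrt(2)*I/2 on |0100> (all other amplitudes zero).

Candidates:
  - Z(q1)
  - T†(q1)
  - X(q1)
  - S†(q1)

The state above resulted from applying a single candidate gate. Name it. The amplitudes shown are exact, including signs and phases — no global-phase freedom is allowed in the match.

The applied gate was S†(q1).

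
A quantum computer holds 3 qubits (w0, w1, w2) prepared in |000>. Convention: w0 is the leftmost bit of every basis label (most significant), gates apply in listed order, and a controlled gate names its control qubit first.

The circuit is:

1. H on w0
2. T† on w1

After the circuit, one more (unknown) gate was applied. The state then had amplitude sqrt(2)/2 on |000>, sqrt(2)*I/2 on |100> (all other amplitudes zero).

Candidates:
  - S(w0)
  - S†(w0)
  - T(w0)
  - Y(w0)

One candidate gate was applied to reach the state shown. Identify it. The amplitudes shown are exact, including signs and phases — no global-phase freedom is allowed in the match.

The applied gate was S(w0).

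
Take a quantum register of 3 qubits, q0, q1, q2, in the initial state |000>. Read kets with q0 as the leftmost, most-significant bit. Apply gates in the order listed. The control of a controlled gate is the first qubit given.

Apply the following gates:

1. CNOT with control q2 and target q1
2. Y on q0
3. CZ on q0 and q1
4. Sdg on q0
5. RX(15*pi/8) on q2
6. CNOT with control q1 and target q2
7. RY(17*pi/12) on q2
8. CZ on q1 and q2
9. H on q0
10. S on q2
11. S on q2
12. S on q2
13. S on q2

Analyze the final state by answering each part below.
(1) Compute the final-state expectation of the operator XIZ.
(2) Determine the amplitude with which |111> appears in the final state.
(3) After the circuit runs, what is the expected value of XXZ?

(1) The observable XIZ averages to -sqrt(2)*cos(pi/16)**2/4 - sqrt(3)*sqrt(1/2 - sqrt(2)/4)*sqrt(sqrt(2)/4 + 1/2)*sin(pi/16)**2 + sqrt(2)*sin(pi/16)**2/4 + sqrt(3)*sqrt(1/2 - sqrt(2)/4)*sqrt(sqrt(2)/4 + 1/2)*cos(pi/16)**2.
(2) The amplitude on |111> is 0.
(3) In the final state, XXZ has expectation 0.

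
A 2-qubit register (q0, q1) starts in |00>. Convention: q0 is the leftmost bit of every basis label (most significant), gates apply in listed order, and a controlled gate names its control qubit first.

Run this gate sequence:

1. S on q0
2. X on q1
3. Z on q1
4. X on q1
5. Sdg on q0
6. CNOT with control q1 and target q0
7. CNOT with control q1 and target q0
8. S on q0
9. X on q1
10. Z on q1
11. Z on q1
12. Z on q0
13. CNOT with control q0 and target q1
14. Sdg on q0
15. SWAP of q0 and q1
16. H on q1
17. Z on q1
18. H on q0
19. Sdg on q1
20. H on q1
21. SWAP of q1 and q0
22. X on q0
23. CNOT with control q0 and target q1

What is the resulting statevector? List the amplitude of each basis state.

The final amplitudes are sqrt(2)*(-1 + I)/4 on |00>, sqrt(2)*(1 - I)/4 on |01>, sqrt(2)*(1 + I)/4 on |10>, sqrt(2)*(-1 - I)/4 on |11>. Key observation: the block from step 3 through step 10 cancels to the identity and can be dropped.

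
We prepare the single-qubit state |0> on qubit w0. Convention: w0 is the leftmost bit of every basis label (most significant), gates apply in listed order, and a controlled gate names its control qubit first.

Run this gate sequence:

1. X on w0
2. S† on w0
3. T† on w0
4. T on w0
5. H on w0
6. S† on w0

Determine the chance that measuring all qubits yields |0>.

The probability of measuring |0> is 1/2.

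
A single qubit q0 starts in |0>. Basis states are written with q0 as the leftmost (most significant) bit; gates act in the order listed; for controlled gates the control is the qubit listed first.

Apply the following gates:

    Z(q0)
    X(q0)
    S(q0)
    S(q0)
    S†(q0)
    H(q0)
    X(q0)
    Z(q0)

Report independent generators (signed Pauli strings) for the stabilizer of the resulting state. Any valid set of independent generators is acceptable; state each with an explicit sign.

The final state is stabilized by the group generated by +X; other independent generating sets are equally valid.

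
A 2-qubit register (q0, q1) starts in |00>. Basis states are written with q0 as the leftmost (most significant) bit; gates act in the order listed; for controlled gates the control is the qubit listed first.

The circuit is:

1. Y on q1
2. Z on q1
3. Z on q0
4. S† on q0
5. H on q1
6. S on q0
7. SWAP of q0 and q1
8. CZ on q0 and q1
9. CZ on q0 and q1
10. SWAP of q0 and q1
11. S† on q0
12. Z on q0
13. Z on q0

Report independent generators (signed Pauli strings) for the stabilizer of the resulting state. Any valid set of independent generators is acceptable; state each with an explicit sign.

The stabilizer group can be generated by -IX, +ZI, among other valid generating sets. Key observation: the block from step 6 through step 11 cancels to the identity and can be dropped.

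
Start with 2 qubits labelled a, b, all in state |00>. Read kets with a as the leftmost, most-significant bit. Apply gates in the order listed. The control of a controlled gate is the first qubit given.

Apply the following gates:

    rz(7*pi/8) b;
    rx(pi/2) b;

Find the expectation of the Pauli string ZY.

In the final state, ZY has expectation -1.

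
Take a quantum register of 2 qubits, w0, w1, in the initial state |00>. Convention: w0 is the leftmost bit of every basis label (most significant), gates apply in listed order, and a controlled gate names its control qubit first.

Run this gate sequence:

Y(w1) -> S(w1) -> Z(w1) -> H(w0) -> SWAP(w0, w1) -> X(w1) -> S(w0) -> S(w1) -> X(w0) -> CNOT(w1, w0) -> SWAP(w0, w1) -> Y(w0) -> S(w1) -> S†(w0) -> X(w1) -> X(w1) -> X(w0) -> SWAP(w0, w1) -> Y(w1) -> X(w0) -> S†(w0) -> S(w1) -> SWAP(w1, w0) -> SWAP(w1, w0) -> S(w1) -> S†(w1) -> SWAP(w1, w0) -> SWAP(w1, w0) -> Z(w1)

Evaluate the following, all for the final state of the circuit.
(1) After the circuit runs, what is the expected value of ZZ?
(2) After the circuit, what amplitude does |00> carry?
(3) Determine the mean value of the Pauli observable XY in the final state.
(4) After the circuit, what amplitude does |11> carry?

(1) The expectation value of ZZ is 1. Key observation: gates 23-28 undo each other exactly, leaving only the rest of the circuit to track.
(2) The amplitude on |00> is sqrt(2)*I/2.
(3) The observable XY averages to -1.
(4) The final state's coefficient on |11> equals sqrt(2)/2.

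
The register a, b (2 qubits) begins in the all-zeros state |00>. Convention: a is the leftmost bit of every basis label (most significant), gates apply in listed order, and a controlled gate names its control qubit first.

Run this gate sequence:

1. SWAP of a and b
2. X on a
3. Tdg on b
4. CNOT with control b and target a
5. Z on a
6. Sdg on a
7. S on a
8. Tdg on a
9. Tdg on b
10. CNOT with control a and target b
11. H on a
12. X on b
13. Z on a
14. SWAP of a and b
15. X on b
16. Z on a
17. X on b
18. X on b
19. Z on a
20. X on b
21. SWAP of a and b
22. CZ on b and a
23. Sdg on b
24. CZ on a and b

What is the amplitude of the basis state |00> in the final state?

The amplitude on |00> is sqrt(2)*exp(3*I*pi/4)/2. Key observation: gates 14-21 undo each other exactly, leaving only the rest of the circuit to track.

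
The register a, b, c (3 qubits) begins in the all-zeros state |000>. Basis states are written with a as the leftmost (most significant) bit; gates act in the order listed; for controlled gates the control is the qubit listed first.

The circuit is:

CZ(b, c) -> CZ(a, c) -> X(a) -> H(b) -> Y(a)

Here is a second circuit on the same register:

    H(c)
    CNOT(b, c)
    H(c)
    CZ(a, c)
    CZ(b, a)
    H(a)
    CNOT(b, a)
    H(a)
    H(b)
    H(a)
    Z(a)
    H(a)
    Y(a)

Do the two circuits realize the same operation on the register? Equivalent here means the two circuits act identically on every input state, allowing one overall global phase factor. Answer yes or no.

Yes, they are equivalent — the unitaries differ by at most a global phase.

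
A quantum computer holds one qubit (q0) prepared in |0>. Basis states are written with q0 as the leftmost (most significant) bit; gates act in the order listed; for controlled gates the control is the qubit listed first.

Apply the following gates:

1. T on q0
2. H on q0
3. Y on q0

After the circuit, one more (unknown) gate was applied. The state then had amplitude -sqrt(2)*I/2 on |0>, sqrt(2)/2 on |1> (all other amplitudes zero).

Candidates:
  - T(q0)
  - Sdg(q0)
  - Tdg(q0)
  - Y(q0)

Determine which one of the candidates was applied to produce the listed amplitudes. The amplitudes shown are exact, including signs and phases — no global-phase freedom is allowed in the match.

The unique candidate consistent with the amplitudes is Sdg(q0).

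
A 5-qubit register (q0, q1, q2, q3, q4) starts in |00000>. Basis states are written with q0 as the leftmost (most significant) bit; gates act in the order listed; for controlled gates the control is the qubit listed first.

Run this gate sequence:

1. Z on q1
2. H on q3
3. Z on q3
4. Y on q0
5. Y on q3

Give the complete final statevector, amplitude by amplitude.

After the circuit, the state carries amplitude -sqrt(2)/2 on |10000>, -sqrt(2)/2 on |10010>, and 0 on every other basis state.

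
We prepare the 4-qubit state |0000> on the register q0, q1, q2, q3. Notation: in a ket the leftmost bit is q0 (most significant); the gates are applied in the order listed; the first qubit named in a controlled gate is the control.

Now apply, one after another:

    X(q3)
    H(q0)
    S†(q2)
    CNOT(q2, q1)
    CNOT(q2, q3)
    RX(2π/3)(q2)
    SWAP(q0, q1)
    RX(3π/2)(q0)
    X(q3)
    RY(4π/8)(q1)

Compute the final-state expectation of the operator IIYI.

In the final state, IIYI has expectation -sqrt(3)/2.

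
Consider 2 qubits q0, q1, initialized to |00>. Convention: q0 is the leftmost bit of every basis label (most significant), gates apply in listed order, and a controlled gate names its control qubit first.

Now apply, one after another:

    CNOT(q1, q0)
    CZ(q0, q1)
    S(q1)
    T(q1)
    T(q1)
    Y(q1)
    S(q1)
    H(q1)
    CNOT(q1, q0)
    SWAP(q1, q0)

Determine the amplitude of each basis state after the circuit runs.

The resulting statevector has amplitude -sqrt(2)/2 on |00>, 0 on |01>, 0 on |10>, sqrt(2)/2 on |11>.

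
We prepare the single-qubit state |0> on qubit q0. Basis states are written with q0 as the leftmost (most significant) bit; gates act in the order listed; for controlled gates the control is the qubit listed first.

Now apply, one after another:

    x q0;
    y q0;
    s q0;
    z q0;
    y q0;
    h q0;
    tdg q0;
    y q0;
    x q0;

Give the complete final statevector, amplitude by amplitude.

The resulting statevector has amplitude sqrt(2)*I/2 on |0>, sqrt(2)*exp(I*pi/4)/2 on |1>.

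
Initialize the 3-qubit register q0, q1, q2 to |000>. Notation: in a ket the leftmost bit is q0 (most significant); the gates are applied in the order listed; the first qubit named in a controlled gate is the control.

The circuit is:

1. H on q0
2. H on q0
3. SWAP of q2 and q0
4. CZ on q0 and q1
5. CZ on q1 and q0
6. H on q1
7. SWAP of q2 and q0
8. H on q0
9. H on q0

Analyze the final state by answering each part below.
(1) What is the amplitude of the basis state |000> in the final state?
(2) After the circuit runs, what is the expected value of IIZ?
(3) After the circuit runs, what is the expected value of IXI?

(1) The final state's coefficient on |000> equals sqrt(2)/2.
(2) The expectation value of IIZ is 1.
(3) In the final state, IXI has expectation 1.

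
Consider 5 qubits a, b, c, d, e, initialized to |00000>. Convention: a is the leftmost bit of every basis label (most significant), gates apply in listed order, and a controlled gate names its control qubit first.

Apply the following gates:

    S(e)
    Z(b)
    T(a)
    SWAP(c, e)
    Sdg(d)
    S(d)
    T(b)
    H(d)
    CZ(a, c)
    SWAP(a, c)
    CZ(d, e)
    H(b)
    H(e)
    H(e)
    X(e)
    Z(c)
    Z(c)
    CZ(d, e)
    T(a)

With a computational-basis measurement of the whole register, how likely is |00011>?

The probability of measuring |00011> is 1/4.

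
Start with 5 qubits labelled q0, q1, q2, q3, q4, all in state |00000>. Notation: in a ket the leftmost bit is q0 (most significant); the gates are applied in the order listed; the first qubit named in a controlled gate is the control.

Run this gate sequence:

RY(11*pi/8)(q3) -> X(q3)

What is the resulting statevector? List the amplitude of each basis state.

The final amplitudes are sin(5*pi/16) on |00000>, -cos(5*pi/16) on |00010>, and 0 on every other basis state.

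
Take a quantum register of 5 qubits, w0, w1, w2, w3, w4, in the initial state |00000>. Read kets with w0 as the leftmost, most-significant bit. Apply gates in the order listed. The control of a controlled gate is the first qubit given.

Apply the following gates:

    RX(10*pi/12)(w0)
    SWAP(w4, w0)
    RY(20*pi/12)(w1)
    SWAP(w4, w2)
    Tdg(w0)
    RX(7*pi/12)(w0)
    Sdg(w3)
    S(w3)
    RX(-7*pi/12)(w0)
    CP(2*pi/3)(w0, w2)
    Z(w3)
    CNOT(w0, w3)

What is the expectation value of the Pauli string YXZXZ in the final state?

The expectation value of YXZXZ is 0.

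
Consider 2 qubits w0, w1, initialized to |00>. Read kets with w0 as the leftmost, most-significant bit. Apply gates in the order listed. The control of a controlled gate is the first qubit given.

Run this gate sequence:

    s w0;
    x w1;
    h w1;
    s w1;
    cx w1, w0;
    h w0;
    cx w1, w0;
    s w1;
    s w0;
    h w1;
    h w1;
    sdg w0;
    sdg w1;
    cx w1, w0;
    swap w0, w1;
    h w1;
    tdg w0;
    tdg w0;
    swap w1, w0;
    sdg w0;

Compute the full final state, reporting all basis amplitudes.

The resulting statevector has amplitude sqrt(2)/2 on |00>, 0 on |01>, 0 on |10>, sqrt(2)*I/2 on |11>. Key observation: gates 7-14 undo each other exactly, leaving only the rest of the circuit to track.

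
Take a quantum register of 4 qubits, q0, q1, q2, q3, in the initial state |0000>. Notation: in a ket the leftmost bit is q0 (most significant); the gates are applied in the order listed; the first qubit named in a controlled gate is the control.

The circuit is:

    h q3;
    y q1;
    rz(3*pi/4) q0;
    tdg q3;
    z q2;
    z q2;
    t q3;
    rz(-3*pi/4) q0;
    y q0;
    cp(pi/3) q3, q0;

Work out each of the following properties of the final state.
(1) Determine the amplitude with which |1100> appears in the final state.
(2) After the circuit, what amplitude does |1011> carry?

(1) The final state's coefficient on |1100> equals -sqrt(2)/2.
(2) |1011> carries amplitude 0 in the final state.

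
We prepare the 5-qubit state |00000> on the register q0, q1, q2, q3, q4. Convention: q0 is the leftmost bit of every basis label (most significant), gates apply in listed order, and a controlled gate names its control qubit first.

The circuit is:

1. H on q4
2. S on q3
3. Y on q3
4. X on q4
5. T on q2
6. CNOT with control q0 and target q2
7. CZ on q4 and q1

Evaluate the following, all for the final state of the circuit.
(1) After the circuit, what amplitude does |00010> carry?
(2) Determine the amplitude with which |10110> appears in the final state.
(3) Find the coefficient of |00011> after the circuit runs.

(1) The amplitude on |00010> is sqrt(2)*I/2.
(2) |10110> carries amplitude 0 in the final state.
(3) The final state's coefficient on |00011> equals sqrt(2)*I/2.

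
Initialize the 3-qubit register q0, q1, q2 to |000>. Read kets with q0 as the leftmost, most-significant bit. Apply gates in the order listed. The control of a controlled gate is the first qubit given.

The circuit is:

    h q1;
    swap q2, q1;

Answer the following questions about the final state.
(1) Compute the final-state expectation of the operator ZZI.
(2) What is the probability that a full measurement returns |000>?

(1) In the final state, ZZI has expectation 1.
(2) The probability of measuring |000> is 1/2.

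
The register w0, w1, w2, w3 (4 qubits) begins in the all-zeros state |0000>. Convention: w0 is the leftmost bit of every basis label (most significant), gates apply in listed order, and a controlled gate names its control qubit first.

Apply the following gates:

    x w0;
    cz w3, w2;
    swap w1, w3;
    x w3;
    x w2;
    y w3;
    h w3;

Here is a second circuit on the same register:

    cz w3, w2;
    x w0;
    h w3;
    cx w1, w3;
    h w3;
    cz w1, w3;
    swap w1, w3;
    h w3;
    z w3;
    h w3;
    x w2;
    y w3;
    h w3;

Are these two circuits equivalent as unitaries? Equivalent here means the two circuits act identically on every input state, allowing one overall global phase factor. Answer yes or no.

Yes: on every input state the two circuits agree up to one overall phase factor.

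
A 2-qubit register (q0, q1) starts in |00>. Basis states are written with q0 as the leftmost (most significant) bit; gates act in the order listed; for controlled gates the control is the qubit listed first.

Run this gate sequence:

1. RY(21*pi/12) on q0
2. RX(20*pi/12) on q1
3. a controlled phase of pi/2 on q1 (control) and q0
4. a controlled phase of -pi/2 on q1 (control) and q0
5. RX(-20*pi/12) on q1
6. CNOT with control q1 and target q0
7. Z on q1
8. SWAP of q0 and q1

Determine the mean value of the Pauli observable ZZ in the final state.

The observable ZZ averages to sqrt(2)/2.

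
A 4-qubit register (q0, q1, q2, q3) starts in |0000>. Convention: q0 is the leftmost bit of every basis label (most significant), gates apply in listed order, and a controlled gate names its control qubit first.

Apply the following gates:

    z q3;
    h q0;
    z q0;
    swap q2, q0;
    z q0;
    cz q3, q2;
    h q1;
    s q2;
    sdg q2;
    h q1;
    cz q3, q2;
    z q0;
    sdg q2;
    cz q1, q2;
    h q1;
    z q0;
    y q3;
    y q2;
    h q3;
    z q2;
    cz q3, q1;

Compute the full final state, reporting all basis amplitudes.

The resulting statevector has amplitude sqrt(2)*I/4 on |0000>, -sqrt(2)*I/4 on |0001>, sqrt(2)/4 on |0010>, -sqrt(2)/4 on |0011>, sqrt(2)*I/4 on |0100>, sqrt(2)*I/4 on |0101>, sqrt(2)/4 on |0110>, sqrt(2)/4 on |0111>, 0 on |1000>, 0 on |1001>, 0 on |1010>, 0 on |1011>, 0 on |1100>, 0 on |1101>, 0 on |1110>, 0 on |1111>. Key observation: steps 5-12 multiply out to the identity, so the circuit reduces to the remaining gates.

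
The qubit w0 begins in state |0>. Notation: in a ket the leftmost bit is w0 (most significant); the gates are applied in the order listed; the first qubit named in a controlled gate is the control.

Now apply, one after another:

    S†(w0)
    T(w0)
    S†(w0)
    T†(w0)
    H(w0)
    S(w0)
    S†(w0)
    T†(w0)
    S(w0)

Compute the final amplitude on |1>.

The final state's coefficient on |1> equals sqrt(2)*exp(I*pi/4)/2.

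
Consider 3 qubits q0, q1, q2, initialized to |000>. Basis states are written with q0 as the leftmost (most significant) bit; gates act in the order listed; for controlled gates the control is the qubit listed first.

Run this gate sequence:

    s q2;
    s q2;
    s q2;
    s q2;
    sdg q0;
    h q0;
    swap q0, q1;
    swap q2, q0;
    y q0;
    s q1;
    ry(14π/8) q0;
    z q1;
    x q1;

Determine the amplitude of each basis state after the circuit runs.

The resulting statevector has amplitude -sqrt(4 - 2*sqrt(2))/4 on |000>, 0 on |001>, -I*sqrt(4 - 2*sqrt(2))/4 on |010>, 0 on |011>, -sqrt(2*sqrt(2) + 4)/4 on |100>, 0 on |101>, -I*sqrt(2*sqrt(2) + 4)/4 on |110>, 0 on |111>. Key observation: the block from step 1 through step 4 cancels to the identity and can be dropped.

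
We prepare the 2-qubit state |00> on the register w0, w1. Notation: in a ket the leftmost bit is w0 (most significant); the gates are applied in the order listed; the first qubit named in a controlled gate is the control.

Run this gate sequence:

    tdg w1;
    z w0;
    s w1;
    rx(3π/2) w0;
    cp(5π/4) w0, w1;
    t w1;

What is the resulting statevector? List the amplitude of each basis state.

After the circuit, the state carries amplitude -sqrt(2)/2 on |00>, 0 on |01>, -sqrt(2)*I/2 on |10>, 0 on |11>.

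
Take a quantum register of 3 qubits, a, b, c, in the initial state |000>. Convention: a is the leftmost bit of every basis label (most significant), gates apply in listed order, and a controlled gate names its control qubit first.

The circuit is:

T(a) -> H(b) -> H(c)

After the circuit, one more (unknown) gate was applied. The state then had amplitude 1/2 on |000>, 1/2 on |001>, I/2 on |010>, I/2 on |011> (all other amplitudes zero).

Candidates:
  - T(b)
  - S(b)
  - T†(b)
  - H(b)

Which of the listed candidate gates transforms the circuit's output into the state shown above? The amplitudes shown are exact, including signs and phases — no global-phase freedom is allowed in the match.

It was S(b) that produced the state shown.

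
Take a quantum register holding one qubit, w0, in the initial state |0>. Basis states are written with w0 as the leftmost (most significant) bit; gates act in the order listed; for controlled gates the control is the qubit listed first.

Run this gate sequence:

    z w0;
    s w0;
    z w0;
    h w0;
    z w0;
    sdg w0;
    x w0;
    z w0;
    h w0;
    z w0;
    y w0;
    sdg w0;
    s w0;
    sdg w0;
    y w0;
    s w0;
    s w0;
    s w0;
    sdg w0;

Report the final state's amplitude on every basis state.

The resulting statevector has amplitude 1/2 + I/2 on |0>, 1/2 + I/2 on |1>.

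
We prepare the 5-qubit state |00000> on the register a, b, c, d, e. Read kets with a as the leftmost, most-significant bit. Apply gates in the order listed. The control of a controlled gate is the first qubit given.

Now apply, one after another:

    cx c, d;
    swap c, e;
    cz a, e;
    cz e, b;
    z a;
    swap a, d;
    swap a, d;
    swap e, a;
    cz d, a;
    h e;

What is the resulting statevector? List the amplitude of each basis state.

The resulting statevector has amplitude sqrt(2)/2 on |00000>, sqrt(2)/2 on |00001>, and 0 on every other basis state. Key observation: the block from step 6 through step 7 cancels to the identity and can be dropped.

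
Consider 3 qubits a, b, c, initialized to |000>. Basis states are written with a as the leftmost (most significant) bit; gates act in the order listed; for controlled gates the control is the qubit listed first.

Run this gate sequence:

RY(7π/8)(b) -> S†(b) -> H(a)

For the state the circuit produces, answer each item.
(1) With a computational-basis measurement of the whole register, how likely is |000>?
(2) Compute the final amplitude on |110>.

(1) Outcome |000> occurs with probability 1/4 - sqrt(sqrt(2) + 2)/8.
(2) |110> carries amplitude -sqrt(2)*I*cos(pi/16)/2 in the final state.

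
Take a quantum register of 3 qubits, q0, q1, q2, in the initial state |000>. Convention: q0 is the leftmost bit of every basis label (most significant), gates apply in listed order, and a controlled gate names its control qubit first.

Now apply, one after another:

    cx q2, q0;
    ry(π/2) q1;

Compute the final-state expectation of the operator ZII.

In the final state, ZII has expectation 1.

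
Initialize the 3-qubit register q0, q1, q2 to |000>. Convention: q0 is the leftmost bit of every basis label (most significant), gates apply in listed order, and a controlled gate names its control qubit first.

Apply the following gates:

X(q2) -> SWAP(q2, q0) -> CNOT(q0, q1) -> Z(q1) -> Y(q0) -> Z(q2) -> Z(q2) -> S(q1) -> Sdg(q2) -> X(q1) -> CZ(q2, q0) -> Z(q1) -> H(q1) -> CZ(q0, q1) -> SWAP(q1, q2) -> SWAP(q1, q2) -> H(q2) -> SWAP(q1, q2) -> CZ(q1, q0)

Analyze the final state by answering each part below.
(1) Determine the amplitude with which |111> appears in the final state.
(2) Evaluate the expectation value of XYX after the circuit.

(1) |111> carries amplitude 0 in the final state. Key observation: steps 15-16 multiply out to the identity, so the circuit reduces to the remaining gates.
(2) The expectation value of XYX is 0.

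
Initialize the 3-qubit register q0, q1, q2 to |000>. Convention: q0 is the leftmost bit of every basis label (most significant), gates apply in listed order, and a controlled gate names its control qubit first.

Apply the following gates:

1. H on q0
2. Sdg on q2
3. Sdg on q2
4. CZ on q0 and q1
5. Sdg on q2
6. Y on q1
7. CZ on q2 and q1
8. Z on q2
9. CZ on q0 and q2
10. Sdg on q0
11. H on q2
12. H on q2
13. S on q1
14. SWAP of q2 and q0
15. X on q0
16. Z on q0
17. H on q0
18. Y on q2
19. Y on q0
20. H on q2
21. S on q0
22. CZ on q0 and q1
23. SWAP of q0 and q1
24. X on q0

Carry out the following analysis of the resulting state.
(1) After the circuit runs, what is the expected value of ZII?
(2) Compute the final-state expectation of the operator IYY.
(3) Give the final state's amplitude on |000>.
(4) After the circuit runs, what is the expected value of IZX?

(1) The observable ZII averages to 1.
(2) In the final state, IYY has expectation -1.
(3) The final state's coefficient on |000> equals sqrt(2)*(-1 - I)/4.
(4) The expectation value of IZX is 0.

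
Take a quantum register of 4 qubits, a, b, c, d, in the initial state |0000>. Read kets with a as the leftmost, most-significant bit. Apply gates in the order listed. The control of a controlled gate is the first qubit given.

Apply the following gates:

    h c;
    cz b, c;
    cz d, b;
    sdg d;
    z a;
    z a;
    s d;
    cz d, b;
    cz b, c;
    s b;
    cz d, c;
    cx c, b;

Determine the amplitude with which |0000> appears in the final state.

The amplitude on |0000> is sqrt(2)/2. Key observation: gates 2-9 undo each other exactly, leaving only the rest of the circuit to track.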